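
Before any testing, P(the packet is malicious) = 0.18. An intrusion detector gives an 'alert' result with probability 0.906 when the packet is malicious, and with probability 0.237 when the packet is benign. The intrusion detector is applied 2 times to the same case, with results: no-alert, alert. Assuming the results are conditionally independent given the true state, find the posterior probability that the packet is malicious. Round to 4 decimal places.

Posterior P(H) ≈ 0.0937

With H the event that the packet is malicious, the joint likelihood of the observed sequence is P(data|H) = 0.094·0.906 = 0.085164 and P(data|¬H) = 0.763·0.237 = 0.18083.
Bayes: P(H|data) = 0.18·0.085164 / (0.18·0.085164 + 0.82·0.18083) = 0.015330/0.16361 = 0.0937.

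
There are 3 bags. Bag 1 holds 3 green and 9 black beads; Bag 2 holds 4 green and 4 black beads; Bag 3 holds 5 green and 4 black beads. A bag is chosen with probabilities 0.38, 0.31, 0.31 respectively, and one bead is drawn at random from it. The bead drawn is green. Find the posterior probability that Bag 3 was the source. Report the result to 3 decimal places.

Tabulate prior·likelihood by source: [1] prior 0.38, lik 0.25, product 0.09500; [2] prior 0.31, lik 0.5, product 0.1550; [3] prior 0.31, lik 0.5556, product 0.1722.
Normalizing constant = 0.42222; the posterior for Bag 3 is its product over the sum, 0.1722/0.42222 = 0.408.

Posterior probability ≈ 0.408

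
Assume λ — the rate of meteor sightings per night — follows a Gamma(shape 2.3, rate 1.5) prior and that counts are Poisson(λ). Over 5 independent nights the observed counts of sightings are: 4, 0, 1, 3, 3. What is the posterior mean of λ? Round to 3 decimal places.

The Poisson likelihood adds the total count to the shape and the number of exposure periods to the rate. Here ∑xᵢ = 11 and n = 5, so shape 2.3→13.3 and rate 1.5→6.5.
E[λ | data] = 13.3/6.5 = 2.046.

Posterior mean ≈ 2.046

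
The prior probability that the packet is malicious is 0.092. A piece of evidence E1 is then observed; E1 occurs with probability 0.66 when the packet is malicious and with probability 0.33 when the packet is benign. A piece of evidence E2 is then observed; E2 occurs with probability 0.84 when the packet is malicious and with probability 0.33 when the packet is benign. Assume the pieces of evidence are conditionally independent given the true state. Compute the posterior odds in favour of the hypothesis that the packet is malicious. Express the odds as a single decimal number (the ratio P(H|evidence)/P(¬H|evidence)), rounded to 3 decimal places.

Prior odds = 0.092/(1−0.092) = 0.10132. In log-odds, ln(0.10132) = -2.2895.
Add log likelihood ratios: ln(2.0000) + ln(2.5455) = 1.6275.
Posterior log-odds = -0.66200, so posterior odds = exp(-0.66200) = 0.51582.

Posterior odds ≈ 0.516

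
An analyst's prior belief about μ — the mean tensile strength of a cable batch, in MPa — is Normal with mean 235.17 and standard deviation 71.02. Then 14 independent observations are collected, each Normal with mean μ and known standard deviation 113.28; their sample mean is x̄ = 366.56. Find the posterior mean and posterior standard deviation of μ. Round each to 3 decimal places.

Prior precision 1/τ₀² = 1/71.02² = 0.00019826; data precision n/σ² = 14/113.28² = 0.00109099.
Posterior precision = 0.00019826 + 0.00109099 = 0.00128925, giving posterior SD = 1/√0.00128925 = 27.850.
Posterior mean = (0.00019826·235.17 + 0.00109099·366.56) / 0.00128925 = 346.355.

Posterior mean ≈ 346.355; posterior SD ≈ 27.850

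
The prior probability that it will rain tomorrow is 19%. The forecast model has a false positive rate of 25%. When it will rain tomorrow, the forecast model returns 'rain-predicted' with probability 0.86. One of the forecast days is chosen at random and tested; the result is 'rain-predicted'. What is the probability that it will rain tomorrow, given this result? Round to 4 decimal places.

P(H | E) ≈ 0.4466

Let H be the event that it will rain tomorrow. P(H) = 0.19, so P(¬H) = 0.81. With E the 'rain-predicted' result, P(E|H) = 0.86 and P(E|¬H) = 0.25.
P(E) = 0.86·0.19 + 0.25·0.81 = 0.16340 + 0.20250 = 0.36590.
By Bayes' theorem, P(H|E) = 0.16340 / 0.36590 = 0.4466.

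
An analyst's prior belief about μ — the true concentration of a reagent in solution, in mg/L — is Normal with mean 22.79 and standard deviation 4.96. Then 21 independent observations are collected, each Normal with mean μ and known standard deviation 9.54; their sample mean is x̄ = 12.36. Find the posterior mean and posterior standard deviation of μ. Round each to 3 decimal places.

With known σ, the Normal prior is conjugate. Weight on the data is w = (n/σ²)/(n/σ² + 1/τ₀²) = 0.230740/(0.230740+0.0406478) = 0.85022.
Posterior mean = w·x̄ + (1−w)·μ₀ = 0.85022·12.36 + 0.14978·22.79 = 13.922. Posterior variance = 1/(0.230740+0.0406478) = 3.68477, so SD = 1.920.

Posterior mean ≈ 13.922; posterior SD ≈ 1.920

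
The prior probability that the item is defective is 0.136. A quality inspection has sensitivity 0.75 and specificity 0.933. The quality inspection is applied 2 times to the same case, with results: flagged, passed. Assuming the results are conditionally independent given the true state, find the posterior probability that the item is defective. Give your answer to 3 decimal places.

With H the event that the item is defective, the joint likelihood of the observed sequence is P(data|H) = 0.75·0.25 = 0.18750 and P(data|¬H) = 0.067·0.933 = 0.062511.
Bayes: P(H|data) = 0.136·0.18750 / (0.136·0.18750 + 0.864·0.062511) = 0.025500/0.079510 = 0.3207.

Posterior P(H) ≈ 0.321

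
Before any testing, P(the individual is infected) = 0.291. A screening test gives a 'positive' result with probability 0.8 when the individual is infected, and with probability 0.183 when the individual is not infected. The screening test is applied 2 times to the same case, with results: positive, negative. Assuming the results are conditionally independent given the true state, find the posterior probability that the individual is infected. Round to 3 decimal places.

With H the event that the individual is infected, the joint likelihood of the observed sequence is P(data|H) = 0.8·0.2 = 0.16000 and P(data|¬H) = 0.183·0.817 = 0.14951.
Bayes: P(H|data) = 0.291·0.16000 / (0.291·0.16000 + 0.709·0.14951) = 0.046560/0.15256 = 0.3052.

Posterior P(H) ≈ 0.305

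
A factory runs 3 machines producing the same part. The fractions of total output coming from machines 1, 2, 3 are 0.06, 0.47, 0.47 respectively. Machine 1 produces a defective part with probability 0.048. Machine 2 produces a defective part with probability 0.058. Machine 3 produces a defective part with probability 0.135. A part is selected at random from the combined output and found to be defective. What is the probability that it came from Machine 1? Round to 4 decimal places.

Tabulate prior·likelihood by source: [1] prior 0.06, lik 0.048, product 0.002880; [2] prior 0.47, lik 0.058, product 0.02726; [3] prior 0.47, lik 0.135, product 0.06345.
Normalizing constant = 0.093590; the posterior for Machine 1 is its product over the sum, 0.002880/0.093590 = 0.0308.

Posterior probability ≈ 0.0308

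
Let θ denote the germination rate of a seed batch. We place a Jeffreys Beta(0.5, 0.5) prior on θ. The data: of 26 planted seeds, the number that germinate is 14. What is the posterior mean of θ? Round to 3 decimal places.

The binomial likelihood is conjugate to the Beta prior: with 14 successes and 12 failures, the posterior is Beta(0.5+14, 0.5+12) = Beta(14.5, 12.5).
E[θ | data] = 14.5/(14.5+12.5) = 0.537.

Posterior mean ≈ 0.537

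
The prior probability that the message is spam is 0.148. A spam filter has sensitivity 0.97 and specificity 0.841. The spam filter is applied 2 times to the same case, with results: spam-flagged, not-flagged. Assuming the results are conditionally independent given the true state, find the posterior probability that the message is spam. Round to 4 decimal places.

Posterior P(H) ≈ 0.0364

Let H be the event that the message is spam; start with P(H) = 0.148. P('spam-flagged'|H) = 0.97, P('spam-flagged'|¬H) = 0.159.
Update on result 1 ('spam-flagged'): P(H) ← 0.97·0.1480 / (0.97·0.1480 + 0.159·0.8520) = 0.14356/0.27903 = 0.5145.
Update on result 2 ('not-flagged'): P(H) ← 0.03·0.5145 / (0.03·0.5145 + 0.841·0.4855) = 0.015435/0.42374 = 0.0364.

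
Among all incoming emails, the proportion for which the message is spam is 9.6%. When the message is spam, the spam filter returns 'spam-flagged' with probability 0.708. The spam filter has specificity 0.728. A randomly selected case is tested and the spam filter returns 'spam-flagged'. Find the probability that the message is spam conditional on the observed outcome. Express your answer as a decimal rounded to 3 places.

Let H be the event that the message is spam. P(H) = 0.096, so P(¬H) = 0.904. With E the 'spam-flagged' result, P(E|H) = 0.708 and P(E|¬H) = 0.272.
P(E) = 0.708·0.096 + 0.272·0.904 = 0.067968 + 0.24589 = 0.31386.
By Bayes' theorem, P(H|E) = 0.067968 / 0.31386 = 0.217.

P(H | E) ≈ 0.217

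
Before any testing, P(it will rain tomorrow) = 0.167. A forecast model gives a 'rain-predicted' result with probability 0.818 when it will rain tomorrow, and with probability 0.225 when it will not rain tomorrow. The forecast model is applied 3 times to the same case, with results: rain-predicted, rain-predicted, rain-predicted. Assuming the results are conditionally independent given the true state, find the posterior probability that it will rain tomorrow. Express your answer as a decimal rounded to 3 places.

With H the event that it will rain tomorrow, the joint likelihood of the observed sequence is P(data|H) = 0.818·0.818·0.818 = 0.54734 and P(data|¬H) = 0.225·0.225·0.225 = 0.011391.
Bayes: P(H|data) = 0.167·0.54734 / (0.167·0.54734 + 0.833·0.011391) = 0.091406/0.10089 = 0.9060.

Posterior P(H) ≈ 0.906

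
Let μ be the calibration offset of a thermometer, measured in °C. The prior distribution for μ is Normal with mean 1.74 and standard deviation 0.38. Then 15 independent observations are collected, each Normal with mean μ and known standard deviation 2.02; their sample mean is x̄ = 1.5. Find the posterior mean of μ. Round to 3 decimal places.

Posterior mean ≈ 1.657

Prior precision 1/τ₀² = 1/0.38² = 6.92521; data precision n/σ² = 15/2.02² = 3.67611.
Posterior precision = 6.92521 + 3.67611 = 10.6013.
Posterior mean = (6.92521·1.74 + 3.67611·1.5) / 10.6013 = 1.657.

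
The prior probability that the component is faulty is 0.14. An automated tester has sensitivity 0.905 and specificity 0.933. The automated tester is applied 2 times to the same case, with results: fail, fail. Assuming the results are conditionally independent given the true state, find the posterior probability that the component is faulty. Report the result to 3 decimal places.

Let H be the event that the component is faulty; start with P(H) = 0.14. P('fail'|H) = 0.905, P('fail'|¬H) = 0.067.
Update on result 1 ('fail'): P(H) ← 0.905·0.1400 / (0.905·0.1400 + 0.067·0.8600) = 0.12670/0.18432 = 0.6874.
Update on result 2 ('fail'): P(H) ← 0.905·0.6874 / (0.905·0.6874 + 0.067·0.3126) = 0.62209/0.64303 = 0.9674.

Posterior P(H) ≈ 0.967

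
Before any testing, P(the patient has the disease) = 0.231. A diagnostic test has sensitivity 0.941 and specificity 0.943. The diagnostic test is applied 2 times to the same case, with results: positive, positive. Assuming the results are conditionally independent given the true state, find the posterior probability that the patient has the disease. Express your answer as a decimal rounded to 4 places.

Posterior P(H) ≈ 0.9879

Let H be the event that the patient has the disease; start with P(H) = 0.231. P('positive'|H) = 0.941, P('positive'|¬H) = 0.057.
Update on result 1 ('positive'): P(H) ← 0.941·0.2310 / (0.941·0.2310 + 0.057·0.7690) = 0.21737/0.26120 = 0.8322.
Update on result 2 ('positive'): P(H) ← 0.941·0.8322 / (0.941·0.8322 + 0.057·0.1678) = 0.78309/0.79265 = 0.9879.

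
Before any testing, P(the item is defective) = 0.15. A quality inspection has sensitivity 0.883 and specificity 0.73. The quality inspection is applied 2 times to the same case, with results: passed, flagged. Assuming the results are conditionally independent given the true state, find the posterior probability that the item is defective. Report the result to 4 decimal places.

Posterior P(H) ≈ 0.0847

With H the event that the item is defective, the joint likelihood of the observed sequence is P(data|H) = 0.117·0.883 = 0.10331 and P(data|¬H) = 0.73·0.27 = 0.19710.
Bayes: P(H|data) = 0.15·0.10331 / (0.15·0.10331 + 0.85·0.19710) = 0.015497/0.18303 = 0.0847.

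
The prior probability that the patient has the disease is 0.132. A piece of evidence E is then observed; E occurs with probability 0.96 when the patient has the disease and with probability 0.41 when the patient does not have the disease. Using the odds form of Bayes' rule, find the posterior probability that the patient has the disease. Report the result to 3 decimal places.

Prior odds = 0.132/(1−0.132) = 0.15207. In log-odds, ln(0.15207) = -1.8834.
Add log likelihood ratio: ln(2.3415) = 0.85078.
Posterior log-odds = -1.0326, so posterior odds = exp(-1.0326) = 0.35608. Converting, P(H|E) = 0.35608/1.3561 = 0.263.

Posterior probability ≈ 0.263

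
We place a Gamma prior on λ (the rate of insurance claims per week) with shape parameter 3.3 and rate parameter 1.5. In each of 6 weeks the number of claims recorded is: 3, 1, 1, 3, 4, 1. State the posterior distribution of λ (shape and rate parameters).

Posterior: Gamma(shape=16.3, rate=7.5)

Total count ∑xᵢ = 13 over n = 6 weeks.
Gamma is conjugate to the Poisson likelihood: posterior is Gamma(shape = 3.3+13 = 16.3, rate = 1.5+6 = 7.5).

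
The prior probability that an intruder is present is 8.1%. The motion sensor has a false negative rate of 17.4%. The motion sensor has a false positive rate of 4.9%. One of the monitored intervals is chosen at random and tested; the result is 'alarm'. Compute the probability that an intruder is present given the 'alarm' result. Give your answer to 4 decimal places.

P(H | E) ≈ 0.5977

Write H for 'an intruder is present'. Prior odds H:¬H = 0.081/0.919 = 0.088139. For the 'alarm' outcome, the likelihood ratio is 0.826/0.049 = 16.857.
Posterior odds = 0.088139 × 16.857 = 1.4858, so P(H|E) = 1.4858/(1+1.4858) = 0.5977.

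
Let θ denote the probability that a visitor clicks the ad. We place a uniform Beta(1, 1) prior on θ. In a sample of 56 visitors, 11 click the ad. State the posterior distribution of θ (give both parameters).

Posterior: Beta(12, 46)

The binomial likelihood is conjugate to the Beta prior: with 11 successes and 45 failures, the posterior is Beta(1+11, 1+45) = Beta(12, 46).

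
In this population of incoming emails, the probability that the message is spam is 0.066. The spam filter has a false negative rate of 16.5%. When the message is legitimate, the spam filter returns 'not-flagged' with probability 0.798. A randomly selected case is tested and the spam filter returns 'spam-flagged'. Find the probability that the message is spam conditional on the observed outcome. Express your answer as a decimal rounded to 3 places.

Write H for 'the message is spam'. Prior odds H:¬H = 0.066/0.934 = 0.070664. For the 'spam-flagged' outcome, the likelihood ratio is 0.835/0.202 = 4.1337.
Posterior odds = 0.070664 × 4.1337 = 0.29210, so P(H|E) = 0.29210/(1+0.29210) = 0.226.

P(H | E) ≈ 0.226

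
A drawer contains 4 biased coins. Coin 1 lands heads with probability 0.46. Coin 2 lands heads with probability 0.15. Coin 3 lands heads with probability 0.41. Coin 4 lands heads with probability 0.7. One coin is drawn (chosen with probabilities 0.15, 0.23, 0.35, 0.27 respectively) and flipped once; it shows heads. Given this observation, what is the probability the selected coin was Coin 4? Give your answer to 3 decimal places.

Posterior probability ≈ 0.433

P(heads|C1) = 0.46; P(heads|C2) = 0.15; P(heads|C3) = 0.41; P(heads|C4) = 0.7.
Prior × likelihood for each source: 0.15·0.46=0.06900, 0.23·0.15=0.03450, 0.35·0.41=0.1435, 0.27·0.7=0.1890. Summing gives P(heads) = 0.43600.
P(Coin 4 | heads) = 0.1890 / 0.43600 = 0.433.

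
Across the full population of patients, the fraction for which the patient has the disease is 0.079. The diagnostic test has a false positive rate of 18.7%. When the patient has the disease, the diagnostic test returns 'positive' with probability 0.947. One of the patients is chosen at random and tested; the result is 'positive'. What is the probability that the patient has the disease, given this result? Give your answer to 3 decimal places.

Let H be the event that the patient has the disease. P(H) = 0.079, so P(¬H) = 0.921. With E the 'positive' result, P(E|H) = 0.947 and P(E|¬H) = 0.187.
P(E) = 0.947·0.079 + 0.187·0.921 = 0.074813 + 0.17223 = 0.24704.
By Bayes' theorem, P(H|E) = 0.074813 / 0.24704 = 0.303.

P(H | E) ≈ 0.303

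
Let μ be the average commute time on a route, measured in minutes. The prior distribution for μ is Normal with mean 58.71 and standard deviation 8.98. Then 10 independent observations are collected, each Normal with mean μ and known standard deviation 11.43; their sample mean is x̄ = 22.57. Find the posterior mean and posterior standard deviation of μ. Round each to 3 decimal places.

Posterior mean ≈ 27.609; posterior SD ≈ 3.353

Prior precision 1/τ₀² = 1/8.98² = 0.0124007; data precision n/σ² = 10/11.43² = 0.0765434.
Posterior precision = 0.0124007 + 0.0765434 = 0.0889441, giving posterior SD = 1/√0.0889441 = 3.353.
Posterior mean = (0.0124007·58.71 + 0.0765434·22.57) / 0.0889441 = 27.609.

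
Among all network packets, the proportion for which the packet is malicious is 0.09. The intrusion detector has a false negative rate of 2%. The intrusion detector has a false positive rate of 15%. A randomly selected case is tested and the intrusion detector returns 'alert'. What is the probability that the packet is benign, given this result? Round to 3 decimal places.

P(¬H | E) ≈ 0.607

Let H be the event that the packet is malicious. P(H) = 0.09, so P(¬H) = 0.91. With E the 'alert' result, P(E|H) = 0.98 and P(E|¬H) = 0.15.
P(E) = 0.98·0.09 + 0.15·0.91 = 0.088200 + 0.13650 = 0.22470.
By Bayes' theorem, P(H|E) = 0.088200 / 0.22470 = 0.393. Hence P(¬H|E) = 1 − 0.393 = 0.607.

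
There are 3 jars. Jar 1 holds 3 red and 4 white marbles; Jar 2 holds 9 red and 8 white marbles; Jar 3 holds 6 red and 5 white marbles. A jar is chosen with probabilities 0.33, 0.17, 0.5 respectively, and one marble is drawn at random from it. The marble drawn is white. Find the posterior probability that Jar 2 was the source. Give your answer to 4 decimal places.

Posterior probability ≈ 0.1613

Tabulate prior·likelihood by source: [1] prior 0.33, lik 0.5714, product 0.1886; [2] prior 0.17, lik 0.4706, product 0.08000; [3] prior 0.5, lik 0.4545, product 0.2273.
Normalizing constant = 0.49584; the posterior for Jar 2 is its product over the sum, 0.08000/0.49584 = 0.1613.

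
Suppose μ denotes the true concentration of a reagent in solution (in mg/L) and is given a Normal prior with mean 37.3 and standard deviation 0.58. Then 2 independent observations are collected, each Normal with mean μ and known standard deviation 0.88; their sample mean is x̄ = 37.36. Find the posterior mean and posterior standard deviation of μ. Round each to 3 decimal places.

Posterior mean ≈ 37.328; posterior SD ≈ 0.424

Prior precision 1/τ₀² = 1/0.58² = 2.97265; data precision n/σ² = 2/0.88² = 2.58264.
Posterior precision = 2.97265 + 2.58264 = 5.55530, giving posterior SD = 1/√5.55530 = 0.424.
Posterior mean = (2.97265·37.3 + 2.58264·37.36) / 5.55530 = 37.328.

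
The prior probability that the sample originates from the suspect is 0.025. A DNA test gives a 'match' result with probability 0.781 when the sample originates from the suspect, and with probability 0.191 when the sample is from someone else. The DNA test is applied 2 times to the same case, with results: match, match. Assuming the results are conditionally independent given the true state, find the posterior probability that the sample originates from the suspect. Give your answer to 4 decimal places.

Posterior P(H) ≈ 0.3001

With H the event that the sample originates from the suspect, the joint likelihood of the observed sequence is P(data|H) = 0.781·0.781 = 0.60996 and P(data|¬H) = 0.191·0.191 = 0.036481.
Bayes: P(H|data) = 0.025·0.60996 / (0.025·0.60996 + 0.975·0.036481) = 0.015249/0.050818 = 0.3001.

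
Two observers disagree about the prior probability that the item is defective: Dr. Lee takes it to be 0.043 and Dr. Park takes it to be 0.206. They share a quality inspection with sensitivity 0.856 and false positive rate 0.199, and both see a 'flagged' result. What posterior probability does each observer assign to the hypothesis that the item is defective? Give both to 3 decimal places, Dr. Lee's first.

Dr. Lee: 0.162; Dr. Park: 0.527

P('+'|H) = 0.856, P('+'|¬H) = 0.199.
Dr. Lee: numerator 0.856·0.043 = 0.036808; evidence = 0.036808+0.199·0.957 = 0.22725; posterior = 0.162.
Dr. Park: numerator 0.856·0.206 = 0.17634; evidence = 0.17634+0.199·0.794 = 0.33434; posterior = 0.527.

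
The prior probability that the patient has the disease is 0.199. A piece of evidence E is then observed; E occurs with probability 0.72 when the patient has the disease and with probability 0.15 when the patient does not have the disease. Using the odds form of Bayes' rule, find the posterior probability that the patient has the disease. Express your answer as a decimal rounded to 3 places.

Posterior probability ≈ 0.544

Prior odds = 0.199/(1−0.199) = 0.24844. In log-odds, ln(0.24844) = -1.3926.
Add log likelihood ratio: ln(4.8000) = 1.5686.
Posterior log-odds = 0.17606, so posterior odds = exp(0.17606) = 1.1925. Converting, P(H|E) = 1.1925/2.1925 = 0.544.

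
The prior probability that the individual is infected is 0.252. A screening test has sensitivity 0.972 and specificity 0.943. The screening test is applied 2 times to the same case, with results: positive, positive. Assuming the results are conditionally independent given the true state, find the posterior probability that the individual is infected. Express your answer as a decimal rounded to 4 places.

Posterior P(H) ≈ 0.9899

Let H be the event that the individual is infected; start with P(H) = 0.252. P('positive'|H) = 0.972, P('positive'|¬H) = 0.057.
Update on result 1 ('positive'): P(H) ← 0.972·0.2520 / (0.972·0.2520 + 0.057·0.7480) = 0.24494/0.28758 = 0.8517.
Update on result 2 ('positive'): P(H) ← 0.972·0.8517 / (0.972·0.8517 + 0.057·0.1483) = 0.82789/0.83634 = 0.9899.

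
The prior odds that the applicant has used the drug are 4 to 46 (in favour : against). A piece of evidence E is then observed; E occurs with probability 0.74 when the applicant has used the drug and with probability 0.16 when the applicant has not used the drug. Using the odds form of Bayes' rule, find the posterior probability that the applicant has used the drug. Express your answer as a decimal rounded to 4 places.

Posterior probability ≈ 0.2868

Prior odds = 4/46 = 0.086957.
Likelihood ratio for E = 0.74/0.16 = 4.6250.
Posterior odds = prior odds × LR = 0.40217.
Posterior probability = odds/(1+odds) = 0.40217/1.4022 = 0.2868.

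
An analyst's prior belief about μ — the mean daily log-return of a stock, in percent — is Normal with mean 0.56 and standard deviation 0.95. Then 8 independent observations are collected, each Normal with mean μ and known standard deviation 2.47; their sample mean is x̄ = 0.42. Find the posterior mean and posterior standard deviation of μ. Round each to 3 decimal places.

Prior precision 1/τ₀² = 1/0.95² = 1.10803; data precision n/σ² = 8/2.47² = 1.31128.
Posterior precision = 1.10803 + 1.31128 = 2.41932, giving posterior SD = 1/√2.41932 = 0.643.
Posterior mean = (1.10803·0.56 + 1.31128·0.42) / 2.41932 = 0.484.

Posterior mean ≈ 0.484; posterior SD ≈ 0.643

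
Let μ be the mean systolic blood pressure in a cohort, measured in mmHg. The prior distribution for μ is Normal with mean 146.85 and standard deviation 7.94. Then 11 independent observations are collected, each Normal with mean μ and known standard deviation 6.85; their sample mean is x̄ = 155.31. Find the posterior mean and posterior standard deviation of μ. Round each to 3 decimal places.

Posterior mean ≈ 154.774; posterior SD ≈ 1.999

With known σ, the Normal prior is conjugate. Weight on the data is w = (n/σ²)/(n/σ² + 1/τ₀²) = 0.234429/(0.234429+0.0158620) = 0.93663.
Posterior mean = w·x̄ + (1−w)·μ₀ = 0.93663·155.31 + 0.063374·146.85 = 154.774. Posterior variance = 1/(0.234429+0.0158620) = 3.99535, so SD = 1.999.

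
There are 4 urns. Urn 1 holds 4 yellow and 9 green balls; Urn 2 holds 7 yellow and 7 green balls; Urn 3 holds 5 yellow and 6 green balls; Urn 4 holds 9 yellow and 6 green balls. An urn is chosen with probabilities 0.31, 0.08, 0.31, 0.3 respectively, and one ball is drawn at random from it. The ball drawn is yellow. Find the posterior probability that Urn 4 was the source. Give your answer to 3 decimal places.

Tabulate prior·likelihood by source: [1] prior 0.31, lik 0.3077, product 0.09538; [2] prior 0.08, lik 0.5, product 0.04000; [3] prior 0.31, lik 0.4545, product 0.1409; [4] prior 0.3, lik 0.6, product 0.1800.
Normalizing constant = 0.45629; the posterior for Urn 4 is its product over the sum, 0.1800/0.45629 = 0.394.

Posterior probability ≈ 0.394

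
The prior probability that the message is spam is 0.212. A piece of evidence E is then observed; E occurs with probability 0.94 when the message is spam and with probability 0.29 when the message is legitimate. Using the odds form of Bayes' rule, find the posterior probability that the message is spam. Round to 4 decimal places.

Posterior probability ≈ 0.4658

Prior odds = 0.212/(1−0.212) = 0.26904. In log-odds, ln(0.26904) = -1.3129.
Add log likelihood ratio: ln(3.2414) = 1.1760.
Posterior log-odds = -0.13691, so posterior odds = exp(-0.13691) = 0.87205. Converting, P(H|E) = 0.87205/1.8720 = 0.4658.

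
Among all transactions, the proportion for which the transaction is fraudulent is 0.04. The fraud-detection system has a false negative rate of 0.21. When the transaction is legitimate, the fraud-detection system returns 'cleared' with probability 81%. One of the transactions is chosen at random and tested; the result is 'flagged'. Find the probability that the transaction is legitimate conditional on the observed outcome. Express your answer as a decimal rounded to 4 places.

Let H be the event that the transaction is fraudulent. P(H) = 0.04, so P(¬H) = 0.96. With E the 'flagged' result, P(E|H) = 0.79 and P(E|¬H) = 0.19.
P(E) = 0.79·0.04 + 0.19·0.96 = 0.031600 + 0.18240 = 0.21400.
By Bayes' theorem, P(H|E) = 0.031600 / 0.21400 = 0.1477. Hence P(¬H|E) = 1 − 0.1477 = 0.8523.

P(¬H | E) ≈ 0.8523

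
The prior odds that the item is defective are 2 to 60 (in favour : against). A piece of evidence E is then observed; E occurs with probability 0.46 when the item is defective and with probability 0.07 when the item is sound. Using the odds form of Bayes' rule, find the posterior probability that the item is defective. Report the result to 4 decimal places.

Prior odds = 2/60 = 0.033333. In log-odds, ln(0.033333) = -3.4012.
Add log likelihood ratio: ln(6.5714) = 1.8827.
Posterior log-odds = -1.5185, so posterior odds = exp(-1.5185) = 0.21905. Converting, P(H|E) = 0.21905/1.2190 = 0.1797.

Posterior probability ≈ 0.1797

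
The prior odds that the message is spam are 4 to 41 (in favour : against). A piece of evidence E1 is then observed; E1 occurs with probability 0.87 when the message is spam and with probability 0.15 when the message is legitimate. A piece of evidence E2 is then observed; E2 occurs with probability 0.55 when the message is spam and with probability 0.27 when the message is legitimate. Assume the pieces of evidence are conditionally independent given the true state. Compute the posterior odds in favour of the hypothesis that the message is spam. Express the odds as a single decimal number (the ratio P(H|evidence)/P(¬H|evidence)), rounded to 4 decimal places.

Prior odds = 4/41 = 0.097561.
Likelihood ratio for E1 = 0.87/0.15 = 5.8000.
Likelihood ratio for E2 = 0.55/0.27 = 2.0370.
Posterior odds = prior odds × LR₁ × LR₂ = 1.1527.

Posterior odds ≈ 1.1527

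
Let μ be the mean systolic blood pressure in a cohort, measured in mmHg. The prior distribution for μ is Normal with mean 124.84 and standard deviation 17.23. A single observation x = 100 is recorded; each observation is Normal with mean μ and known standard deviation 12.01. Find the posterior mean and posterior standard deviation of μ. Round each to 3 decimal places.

With known σ, the Normal prior is conjugate. Weight on the data is w = (n/σ²)/(n/σ² + 1/τ₀²) = 0.00693288/(0.00693288+0.00336844) = 0.67301.
Posterior mean = w·x̄ + (1−w)·μ₀ = 0.67301·100 + 0.32699·124.84 = 108.122. Posterior variance = 1/(0.00693288+0.00336844) = 97.0748, so SD = 9.853.

Posterior mean ≈ 108.122; posterior SD ≈ 9.853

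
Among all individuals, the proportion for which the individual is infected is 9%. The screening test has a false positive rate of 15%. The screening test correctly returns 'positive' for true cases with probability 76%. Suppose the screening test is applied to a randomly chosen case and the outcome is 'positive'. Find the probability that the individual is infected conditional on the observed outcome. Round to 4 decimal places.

Let H be the event that the individual is infected. P(H) = 0.09, so P(¬H) = 0.91. With E the 'positive' result, P(E|H) = 0.76 and P(E|¬H) = 0.15.
P(E) = 0.76·0.09 + 0.15·0.91 = 0.068400 + 0.13650 = 0.20490.
By Bayes' theorem, P(H|E) = 0.068400 / 0.20490 = 0.3338.

P(H | E) ≈ 0.3338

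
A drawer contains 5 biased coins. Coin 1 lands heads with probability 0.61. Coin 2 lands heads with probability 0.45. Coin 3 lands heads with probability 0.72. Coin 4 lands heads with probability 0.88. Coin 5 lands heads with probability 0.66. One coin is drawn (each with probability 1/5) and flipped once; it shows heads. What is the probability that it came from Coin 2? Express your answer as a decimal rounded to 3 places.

Posterior probability ≈ 0.136

P(heads|C1) = 0.61; P(heads|C2) = 0.45; P(heads|C3) = 0.72; P(heads|C4) = 0.88; P(heads|C5) = 0.66.
Prior × likelihood for each source: 0.2·0.61=0.1220, 0.2·0.45=0.09000, 0.2·0.72=0.1440, 0.2·0.88=0.1760, 0.2·0.66=0.1320. Summing gives P(heads) = 0.66400.
P(Coin 2 | heads) = 0.09000 / 0.66400 = 0.136.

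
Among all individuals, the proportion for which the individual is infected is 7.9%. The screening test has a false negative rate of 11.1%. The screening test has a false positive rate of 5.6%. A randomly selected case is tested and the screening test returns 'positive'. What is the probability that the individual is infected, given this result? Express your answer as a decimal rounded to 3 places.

P(H | E) ≈ 0.577

Write H for 'the individual is infected'. Prior odds H:¬H = 0.079/0.921 = 0.085776. For the 'positive' outcome, the likelihood ratio is 0.889/0.056 = 15.875.
Posterior odds = 0.085776 × 15.875 = 1.3617, so P(H|E) = 1.3617/(1+1.3617) = 0.577.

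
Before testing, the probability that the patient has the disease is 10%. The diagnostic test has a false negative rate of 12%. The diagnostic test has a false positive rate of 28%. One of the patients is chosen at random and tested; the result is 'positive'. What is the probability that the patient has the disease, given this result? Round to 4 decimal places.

Write H for 'the patient has the disease'. Prior odds H:¬H = 0.1/0.9 = 0.11111. For the 'positive' outcome, the likelihood ratio is 0.88/0.28 = 3.1429.
Posterior odds = 0.11111 × 3.1429 = 0.34921, so P(H|E) = 0.34921/(1+0.34921) = 0.2588.

P(H | E) ≈ 0.2588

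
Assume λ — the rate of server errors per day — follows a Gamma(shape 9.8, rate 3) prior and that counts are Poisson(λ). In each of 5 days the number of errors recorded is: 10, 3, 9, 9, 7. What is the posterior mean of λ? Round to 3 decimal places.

Total count ∑xᵢ = 38 over n = 5 days.
Gamma is conjugate to the Poisson likelihood: posterior is Gamma(shape = 9.8+38 = 47.8, rate = 3+5 = 8).
E[λ | data] = 47.8/8 = 5.975.

Posterior mean ≈ 5.975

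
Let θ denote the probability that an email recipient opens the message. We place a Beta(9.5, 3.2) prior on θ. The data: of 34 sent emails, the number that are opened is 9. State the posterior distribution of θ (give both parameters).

Observing 9 successes and 25 failures updates Beta(9.5, 3.2) by adding the success and failure counts to the two shape parameters: α = 9.5+9 = 18.5, β = 3.2+25 = 28.2.

Posterior: Beta(18.5, 28.2)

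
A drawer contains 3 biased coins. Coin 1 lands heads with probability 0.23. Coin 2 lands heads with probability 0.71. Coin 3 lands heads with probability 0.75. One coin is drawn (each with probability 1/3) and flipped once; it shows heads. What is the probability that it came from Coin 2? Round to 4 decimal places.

Posterior probability ≈ 0.4201

Tabulate prior·likelihood by source: [1] prior 0.333333, lik 0.23, product 0.07667; [2] prior 0.333333, lik 0.71, product 0.2367; [3] prior 0.333333, lik 0.75, product 0.2500.
Normalizing constant = 0.56333; the posterior for Coin 2 is its product over the sum, 0.2367/0.56333 = 0.4201.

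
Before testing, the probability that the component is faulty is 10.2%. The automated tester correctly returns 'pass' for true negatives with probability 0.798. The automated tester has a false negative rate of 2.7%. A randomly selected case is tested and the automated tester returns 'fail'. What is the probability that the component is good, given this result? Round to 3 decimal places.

Let H be the event that the component is faulty. P(H) = 0.102, so P(¬H) = 0.898. With E the 'fail' result, P(E|H) = 0.973 and P(E|¬H) = 0.202.
P(E) = 0.973·0.102 + 0.202·0.898 = 0.099246 + 0.18140 = 0.28064.
By Bayes' theorem, P(H|E) = 0.099246 / 0.28064 = 0.354. Hence P(¬H|E) = 1 − 0.354 = 0.646.

P(¬H | E) ≈ 0.646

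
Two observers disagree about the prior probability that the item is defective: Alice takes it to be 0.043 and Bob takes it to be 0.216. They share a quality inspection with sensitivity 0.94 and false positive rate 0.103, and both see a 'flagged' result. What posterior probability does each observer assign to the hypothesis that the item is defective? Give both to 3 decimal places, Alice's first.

The likelihood ratio for a 'flagged' result is 0.94/0.103 = 9.1262.
Alice: prior odds 0.043/0.957 = 0.044932; posterior odds 0.41006; posterior probability 0.291.
Bob: prior odds 0.216/0.784 = 0.27551; posterior odds 2.5144; posterior probability 0.715.

Alice: 0.291; Bob: 0.715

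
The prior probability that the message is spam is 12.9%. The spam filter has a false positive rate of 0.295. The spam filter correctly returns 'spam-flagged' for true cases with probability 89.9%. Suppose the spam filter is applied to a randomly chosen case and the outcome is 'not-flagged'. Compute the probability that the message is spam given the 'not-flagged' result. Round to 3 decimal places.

P(H | E) ≈ 0.021

Let H be the event that the message is spam. P(H) = 0.129, so P(¬H) = 0.871. With E the 'not-flagged' result, P(E|H) = 0.101 and P(E|¬H) = 0.705.
P(E) = 0.101·0.129 + 0.705·0.871 = 0.013029 + 0.61406 = 0.62708.
By Bayes' theorem, P(H|E) = 0.013029 / 0.62708 = 0.021.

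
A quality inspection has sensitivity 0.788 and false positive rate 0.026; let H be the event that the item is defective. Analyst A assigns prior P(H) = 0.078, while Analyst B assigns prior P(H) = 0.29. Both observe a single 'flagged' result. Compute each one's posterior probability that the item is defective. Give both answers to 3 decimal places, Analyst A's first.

Analyst A: 0.719; Analyst B: 0.925

P('+'|H) = 0.788, P('+'|¬H) = 0.026.
Analyst A: numerator 0.788·0.078 = 0.061464; evidence = 0.061464+0.026·0.922 = 0.085436; posterior = 0.719.
Analyst B: numerator 0.788·0.29 = 0.22852; evidence = 0.22852+0.026·0.71 = 0.24698; posterior = 0.925.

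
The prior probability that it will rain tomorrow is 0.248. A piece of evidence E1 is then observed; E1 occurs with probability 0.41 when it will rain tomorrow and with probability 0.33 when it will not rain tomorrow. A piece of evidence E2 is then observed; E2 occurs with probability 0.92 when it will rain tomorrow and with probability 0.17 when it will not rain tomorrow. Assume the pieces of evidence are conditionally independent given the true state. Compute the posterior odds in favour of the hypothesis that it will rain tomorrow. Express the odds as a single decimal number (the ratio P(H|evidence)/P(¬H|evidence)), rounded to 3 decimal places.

Posterior odds ≈ 2.217

Prior odds = 0.248/(1−0.248) = 0.32979. In log-odds, ln(0.32979) = -1.1093.
Add log likelihood ratios: ln(1.2424) + ln(5.4118) = 1.9056.
Posterior log-odds = 0.79633, so posterior odds = exp(0.79633) = 2.2174.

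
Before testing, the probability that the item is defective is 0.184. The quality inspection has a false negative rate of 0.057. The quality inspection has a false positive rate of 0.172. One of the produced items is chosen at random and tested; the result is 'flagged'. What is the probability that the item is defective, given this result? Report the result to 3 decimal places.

P(H | E) ≈ 0.553

Write H for 'the item is defective'. Prior odds H:¬H = 0.184/0.816 = 0.22549. For the 'flagged' outcome, the likelihood ratio is 0.943/0.172 = 5.4826.
Posterior odds = 0.22549 × 5.4826 = 1.2363, so P(H|E) = 1.2363/(1+1.2363) = 0.553.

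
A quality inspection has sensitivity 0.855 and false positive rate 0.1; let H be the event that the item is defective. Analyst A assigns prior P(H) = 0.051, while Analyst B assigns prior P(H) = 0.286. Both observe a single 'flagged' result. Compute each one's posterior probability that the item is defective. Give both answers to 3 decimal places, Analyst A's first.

P('+'|H) = 0.855, P('+'|¬H) = 0.1.
Analyst A: numerator 0.855·0.051 = 0.043605; evidence = 0.043605+0.1·0.949 = 0.13850; posterior = 0.315.
Analyst B: numerator 0.855·0.286 = 0.24453; evidence = 0.24453+0.1·0.714 = 0.31593; posterior = 0.774.

Analyst A: 0.315; Analyst B: 0.774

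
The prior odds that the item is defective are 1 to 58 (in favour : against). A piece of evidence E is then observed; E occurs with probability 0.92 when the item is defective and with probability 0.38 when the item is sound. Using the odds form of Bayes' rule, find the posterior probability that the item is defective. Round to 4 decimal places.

Prior odds = 1/58 = 0.017241. In log-odds, ln(0.017241) = -4.0604.
Add log likelihood ratio: ln(2.4211) = 0.88420.
Posterior log-odds = -3.1762, so posterior odds = exp(-3.1762) = 0.041742. Converting, P(H|E) = 0.041742/1.0417 = 0.0401.

Posterior probability ≈ 0.0401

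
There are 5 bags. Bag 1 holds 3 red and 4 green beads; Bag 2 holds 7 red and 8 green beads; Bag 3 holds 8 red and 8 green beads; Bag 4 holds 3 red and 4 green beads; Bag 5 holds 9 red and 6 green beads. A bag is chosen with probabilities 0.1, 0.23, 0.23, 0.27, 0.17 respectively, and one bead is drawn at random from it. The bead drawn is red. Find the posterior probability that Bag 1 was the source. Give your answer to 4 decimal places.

Tabulate prior·likelihood by source: [1] prior 0.1, lik 0.4286, product 0.04286; [2] prior 0.23, lik 0.4667, product 0.1073; [3] prior 0.23, lik 0.5, product 0.1150; [4] prior 0.27, lik 0.4286, product 0.1157; [5] prior 0.17, lik 0.6, product 0.1020.
Normalizing constant = 0.48290; the posterior for Bag 1 is its product over the sum, 0.04286/0.48290 = 0.0887.

Posterior probability ≈ 0.0887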